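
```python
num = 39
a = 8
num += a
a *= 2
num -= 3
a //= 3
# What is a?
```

Trace:
`num = 39` → num = 39
`a = 8` → a = 8
`num += a` → num = 47
`a *= 2` → a = 16
`num -= 3` → num = 44
`a //= 3` → a = 5
So a = 5

Answer: 5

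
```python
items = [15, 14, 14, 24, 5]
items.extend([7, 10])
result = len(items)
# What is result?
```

Trace:
`items = [15, 14, 14, 24, 5]` → items = [15, 14, 14, 24, 5]
`items.extend([7, 10])` → items = [15, 14, 14, 24, 5, 7, 10]
`result = len(items)` → result = 7
So result = 7

Answer: 7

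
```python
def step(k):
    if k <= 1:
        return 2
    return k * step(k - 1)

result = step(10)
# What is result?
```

step(10) = 10 * 9 * 8 * 7 * 6 * 5 * 4 * 3 * 2 * 2 = 7257600

Answer: 7257600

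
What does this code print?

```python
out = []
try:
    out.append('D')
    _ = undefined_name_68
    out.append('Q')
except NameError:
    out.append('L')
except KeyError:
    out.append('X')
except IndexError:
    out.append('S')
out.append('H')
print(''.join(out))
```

Execution trace: 'D' (try body) → 'L' (except NameError) → 'H' (after the try/except). Output: DLH

Answer: DLH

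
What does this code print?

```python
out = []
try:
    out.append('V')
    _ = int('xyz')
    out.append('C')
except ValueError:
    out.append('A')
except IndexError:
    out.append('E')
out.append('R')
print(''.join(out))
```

Execution trace: 'V' (try body) → 'A' (except ValueError) → 'R' (after the try/except). Output: VAR

Answer: VAR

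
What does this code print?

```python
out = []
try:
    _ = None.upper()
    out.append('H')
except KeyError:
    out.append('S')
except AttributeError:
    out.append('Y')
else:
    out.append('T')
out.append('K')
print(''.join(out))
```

Execution trace: 'Y' (except AttributeError) → 'K' (after the try/except). Output: YK

Answer: YK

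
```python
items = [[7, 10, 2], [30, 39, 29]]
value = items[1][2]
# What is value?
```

Trace:
`items = [[7, 10, 2], [30, 39, 29]]` → items = [[7, 10, 2], [30, 39, 29]]
`value = items[1][2]` → value = 29
So value = 29

Answer: 29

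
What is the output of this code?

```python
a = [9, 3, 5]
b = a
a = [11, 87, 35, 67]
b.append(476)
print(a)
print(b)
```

Key concept: rebinding vs mutation: a is rebound to a new list, b still points at the original.
Step by step:
`a = [9, 3, 5]` → a = [9, 3, 5]
`b = a` → b = [9, 3, 5] (same object as a)
`a = [11, 87, 35, 67]` → a = [11, 87, 35, 67]
`b.append(476)` → b = [9, 3, 5, 476]
`print(a)` → prints [11, 87, 35, 67]
`print(b)` → prints [9, 3, 5, 476]

Answer:
[11, 87, 35, 67]
[9, 3, 5, 476]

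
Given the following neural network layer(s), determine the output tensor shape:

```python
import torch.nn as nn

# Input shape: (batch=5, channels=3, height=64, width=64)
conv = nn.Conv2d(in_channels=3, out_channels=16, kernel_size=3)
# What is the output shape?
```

Input: (5, 3, 64, 64) -> Output: (5, 16, 62, 62)

Answer: (5, 16, 62, 62)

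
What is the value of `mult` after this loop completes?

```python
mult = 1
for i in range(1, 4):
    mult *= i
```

3! = 6
`mult` takes the values: 1 → 2 → 6

Answer: 6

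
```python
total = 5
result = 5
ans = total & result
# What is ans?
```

Trace:
`total = 5` → total = 5
`result = 5` → result = 5
`ans = total & result` → ans = 5
So ans = 5

Answer: 5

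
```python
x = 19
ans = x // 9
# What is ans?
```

Trace:
`x = 19` → x = 19
`ans = x // 9` → ans = 2
So ans = 2

Answer: 2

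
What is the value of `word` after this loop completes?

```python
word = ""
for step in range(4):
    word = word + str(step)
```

Concatenate digits 0 to 3
`word` takes the values: "" → "0" → "01" → "012" → "0123"

Answer: "0123"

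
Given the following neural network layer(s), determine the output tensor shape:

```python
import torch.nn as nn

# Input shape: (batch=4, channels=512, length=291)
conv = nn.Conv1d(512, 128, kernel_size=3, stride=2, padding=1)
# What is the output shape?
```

Input: (4, 512, 291) -> Output: (4, 128, 146)

Answer: (4, 128, 146)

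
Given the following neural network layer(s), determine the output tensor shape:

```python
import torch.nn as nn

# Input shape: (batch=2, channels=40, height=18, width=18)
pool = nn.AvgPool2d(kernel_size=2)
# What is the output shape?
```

Input: (2, 40, 18, 18) -> Output: (2, 40, 9, 9)

Answer: (2, 40, 9, 9)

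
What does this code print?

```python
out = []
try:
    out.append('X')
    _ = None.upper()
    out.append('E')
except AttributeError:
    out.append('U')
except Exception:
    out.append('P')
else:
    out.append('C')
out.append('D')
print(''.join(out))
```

Execution trace: 'X' (try body) → 'U' (except AttributeError) → 'D' (after the try/except). Output: XUD

Answer: XUD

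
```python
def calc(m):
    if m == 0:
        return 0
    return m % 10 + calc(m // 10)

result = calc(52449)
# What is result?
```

Sum of digits of 52449: 9 + 4 + 4 + 2 + 5 = 24

Answer: 24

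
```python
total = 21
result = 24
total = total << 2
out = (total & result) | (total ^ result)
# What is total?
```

Trace:
`total = 21` → total = 21
`result = 24` → result = 24
`total = total << 2` → total = 84
`out = (total & result) | (total ^ result)` → out = 92
So total = 84

Answer: 84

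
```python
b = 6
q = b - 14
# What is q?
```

Trace:
`b = 6` → b = 6
`q = b - 14` → q = -8
So q = -8

Answer: -8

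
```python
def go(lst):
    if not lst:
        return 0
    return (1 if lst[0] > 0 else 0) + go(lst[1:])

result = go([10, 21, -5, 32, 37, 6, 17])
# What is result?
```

Count of positive elements in [10, 21, -5, 32, 37, 6, 17] = 6

Answer: 6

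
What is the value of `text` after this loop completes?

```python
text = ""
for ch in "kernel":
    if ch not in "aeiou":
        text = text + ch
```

Remove vowels from 'kernel'
`text` takes the values: "" → "k" → "kr" → "krn" → "krnl"

Answer: "krnl"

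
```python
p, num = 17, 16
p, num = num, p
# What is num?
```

Trace:
`p, num = 17, 16` → p = 17; num = 16
`p, num = num, p` → p = 16; num = 17
So num = 17

Answer: 17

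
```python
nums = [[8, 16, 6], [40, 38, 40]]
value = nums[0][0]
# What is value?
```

Trace:
`nums = [[8, 16, 6], [40, 38, 40]]` → nums = [[8, 16, 6], [40, 38, 40]]
`value = nums[0][0]` → value = 8
So value = 8

Answer: 8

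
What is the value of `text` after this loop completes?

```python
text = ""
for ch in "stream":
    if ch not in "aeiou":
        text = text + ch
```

Remove vowels from 'stream'
`text` takes the values: "" → "s" → "st" → "str" → "strm"

Answer: "strm"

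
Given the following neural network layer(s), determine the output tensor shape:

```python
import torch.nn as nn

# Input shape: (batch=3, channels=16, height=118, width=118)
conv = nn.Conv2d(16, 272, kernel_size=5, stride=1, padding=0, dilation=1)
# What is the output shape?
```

Input: (3, 16, 118, 118) -> Output: (3, 272, 114, 114)

Answer: (3, 272, 114, 114)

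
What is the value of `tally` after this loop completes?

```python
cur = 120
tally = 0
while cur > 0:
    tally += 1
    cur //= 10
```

Count digits by repeated division by 10
`tally` takes the values: 0 → 1 → 2 → 3

Answer: 3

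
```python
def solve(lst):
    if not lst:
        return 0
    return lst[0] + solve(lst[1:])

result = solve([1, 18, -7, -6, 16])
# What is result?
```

1 + 18 + (-7) + (-6) + 16 + 0 = 22

Answer: 22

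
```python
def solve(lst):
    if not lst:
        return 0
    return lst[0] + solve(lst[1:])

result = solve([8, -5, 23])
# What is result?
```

8 + (-5) + 23 + 0 = 26

Answer: 26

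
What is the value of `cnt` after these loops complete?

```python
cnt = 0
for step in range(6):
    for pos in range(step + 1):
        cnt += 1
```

Triangle: 1 + 2 + ... + 6
`cnt` takes the values: 0 → 1 → 2 → 3 → 4 → 5 → 6 → 7 → 8 → 9 → 10 → 11 → 12 → 13 → 14 → 15 → 16 → 17 → 18 → 19 → 20 → 21

Answer: 21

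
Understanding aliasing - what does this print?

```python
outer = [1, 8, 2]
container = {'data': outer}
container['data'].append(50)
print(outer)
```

Key concept: dict holds reference to list.
Step by step:
`outer = [1, 8, 2]` → outer = [1, 8, 2]
`container = {'data': outer}` → container = {'data': [1, 8, 2]}
`container['data'].append(50)` → outer = [1, 8, 2, 50]; container = {'data': [1, 8, 2, 50]}
`print(outer)` → prints [1, 8, 2, 50]

Answer: [1, 8, 2, 50]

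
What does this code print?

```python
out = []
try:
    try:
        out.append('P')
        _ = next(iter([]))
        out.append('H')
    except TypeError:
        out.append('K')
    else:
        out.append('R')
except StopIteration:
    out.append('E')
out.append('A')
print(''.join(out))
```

Execution trace: 'P' (inner try body) → 'E' (outer except StopIteration) → 'A' (after the try/except). Output: PEA

Answer: PEA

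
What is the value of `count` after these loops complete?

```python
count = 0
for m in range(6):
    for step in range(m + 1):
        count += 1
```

Triangle: 1 + 2 + ... + 6
`count` takes the values: 0 → 1 → 2 → 3 → 4 → 5 → 6 → 7 → 8 → 9 → 10 → 11 → 12 → 13 → 14 → 15 → 16 → 17 → 18 → 19 → 20 → 21

Answer: 21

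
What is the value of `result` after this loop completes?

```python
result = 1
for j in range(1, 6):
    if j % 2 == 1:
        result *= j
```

Product of odd numbers 1 to 5
`result` takes the values: 1 → 3 → 15

Answer: 15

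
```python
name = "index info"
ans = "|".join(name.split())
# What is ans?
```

Trace:
`name = "index info"` → name = 'index info'
`ans = "|".join(name.split())` → ans = 'index|info'
So ans = 'index|info'

Answer: 'index|info'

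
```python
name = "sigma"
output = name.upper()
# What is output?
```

Trace:
`name = "sigma"` → name = 'sigma'
`output = name.upper()` → output = 'SIGMA'
So output = 'SIGMA'

Answer: 'SIGMA'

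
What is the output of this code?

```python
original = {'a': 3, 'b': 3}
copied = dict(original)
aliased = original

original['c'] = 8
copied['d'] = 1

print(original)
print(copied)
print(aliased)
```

Key concept: dict() creates copy, assignment creates alias.
Step by step:
`original = {'a': 3, 'b': 3}` → original = {'a': 3, 'b': 3}
`copied = dict(original)` → copied = {'a': 3, 'b': 3}
`aliased = original` → aliased = {'a': 3, 'b': 3} (same object as original)
`original['c'] = 8` → original = {'a': 3, 'b': 3, 'c': 8} (same object as aliased); aliased = {'a': 3, 'b': 3, 'c': 8} (same object as original)
`copied['d'] = 1` → copied = {'a': 3, 'b': 3, 'd': 1}
`print(original)` → prints {'a': 3, 'b': 3, 'c': 8}
`print(copied)` → prints {'a': 3, 'b': 3, 'd': 1}
`print(aliased)` → prints {'a': 3, 'b': 3, 'c': 8}

Answer:
{'a': 3, 'b': 3, 'c': 8}
{'a': 3, 'b': 3, 'd': 1}
{'a': 3, 'b': 3, 'c': 8}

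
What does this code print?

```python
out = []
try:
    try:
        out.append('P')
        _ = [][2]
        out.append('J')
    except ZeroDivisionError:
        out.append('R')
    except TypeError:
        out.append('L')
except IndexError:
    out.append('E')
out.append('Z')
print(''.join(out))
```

Execution trace: 'P' (try body) → 'E' (outer except IndexError) → 'Z' (after the try/except). Output: PEZ

Answer: PEZ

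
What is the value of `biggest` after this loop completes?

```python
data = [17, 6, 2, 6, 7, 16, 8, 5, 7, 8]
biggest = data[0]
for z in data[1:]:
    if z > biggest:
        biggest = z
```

Maximum of [17, 6, 2, 6, 7, 16, 8, 5, 7, 8]
`biggest` takes the values: 17

Answer: 17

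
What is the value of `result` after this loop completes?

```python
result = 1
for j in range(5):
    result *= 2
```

2^5 = 32
`result` takes the values: 1 → 2 → 4 → 8 → 16 → 32

Answer: 32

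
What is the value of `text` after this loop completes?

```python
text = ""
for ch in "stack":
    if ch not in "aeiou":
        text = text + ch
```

Remove vowels from 'stack'
`text` takes the values: "" → "s" → "st" → "stc" → "stck"

Answer: "stck"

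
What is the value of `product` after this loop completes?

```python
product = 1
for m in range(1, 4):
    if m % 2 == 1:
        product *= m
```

Product of odd numbers 1 to 3
`product` takes the values: 1 → 3

Answer: 3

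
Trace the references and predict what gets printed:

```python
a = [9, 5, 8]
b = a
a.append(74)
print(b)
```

Key concept: basic list aliasing.
Step by step:
`a = [9, 5, 8]` → a = [9, 5, 8]
`b = a` → b = [9, 5, 8] (same object as a)
`a.append(74)` → a = [9, 5, 8, 74] (same object as b); b = [9, 5, 8, 74] (same object as a)
`print(b)` → prints [9, 5, 8, 74]

Answer: [9, 5, 8, 74]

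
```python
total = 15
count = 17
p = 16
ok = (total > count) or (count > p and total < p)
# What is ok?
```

Trace:
`total = 15` → total = 15
`count = 17` → count = 17
`p = 16` → p = 16
`ok = (total > count) or (count > p and total < p)` → ok = True
So ok = True

Answer: True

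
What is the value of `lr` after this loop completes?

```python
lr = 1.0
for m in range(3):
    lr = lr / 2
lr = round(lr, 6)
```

Halving LR 3 times: 1 / 2^3
`lr` takes the values: 1.0 → 0.5 → 0.25 → 0.125

Answer: 0.125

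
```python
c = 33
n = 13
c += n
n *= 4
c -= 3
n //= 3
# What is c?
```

Trace:
`c = 33` → c = 33
`n = 13` → n = 13
`c += n` → c = 46
`n *= 4` → n = 52
`c -= 3` → c = 43
`n //= 3` → n = 17
So c = 43

Answer: 43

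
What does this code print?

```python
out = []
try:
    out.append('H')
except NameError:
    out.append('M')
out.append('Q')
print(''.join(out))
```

Execution trace: 'H' (try body, no exception) → 'Q' (after the try/except). Output: HQ

Answer: HQ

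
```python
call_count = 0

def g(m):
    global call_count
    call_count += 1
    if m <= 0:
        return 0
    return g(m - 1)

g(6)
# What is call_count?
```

Linear recursion stepping by 1: 7 calls from m=6 down to ≤0.

Answer: 7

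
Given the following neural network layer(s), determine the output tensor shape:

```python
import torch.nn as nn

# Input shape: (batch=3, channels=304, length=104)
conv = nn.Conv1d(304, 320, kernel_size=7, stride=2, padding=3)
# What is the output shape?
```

Input: (3, 304, 104) -> Output: (3, 320, 52)

Answer: (3, 320, 52)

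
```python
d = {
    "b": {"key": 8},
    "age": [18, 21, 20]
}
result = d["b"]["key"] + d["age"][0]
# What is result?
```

Trace:
`d = { ...` → d = {'b': {'key': 8}, 'age': [18, 21, 20]}
`result = d["b"]["key"] + d["age"][0]` → result = 26
So result = 26

Answer: 26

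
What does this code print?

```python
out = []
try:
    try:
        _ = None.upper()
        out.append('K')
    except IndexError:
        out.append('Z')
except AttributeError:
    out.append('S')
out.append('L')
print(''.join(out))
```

Execution trace: 'S' (outer except AttributeError) → 'L' (after the try/except). Output: SL

Answer: SL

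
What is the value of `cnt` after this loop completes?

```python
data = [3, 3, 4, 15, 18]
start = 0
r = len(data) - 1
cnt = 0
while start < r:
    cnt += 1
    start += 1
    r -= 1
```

Iterations until pointers meet (list length 5)
`cnt` takes the values: 0 → 1 → 2

Answer: 2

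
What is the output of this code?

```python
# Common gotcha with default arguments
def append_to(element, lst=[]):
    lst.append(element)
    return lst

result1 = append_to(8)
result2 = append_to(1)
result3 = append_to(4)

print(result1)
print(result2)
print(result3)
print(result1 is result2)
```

Key concept: mutable default argument gotcha.
Step by step:
`result1 = append_to(8)` → result1 = [8]
`result2 = append_to(1)` → result1 = [8, 1] (same object as result2); result2 = [8, 1] (same object as result1)
`result3 = append_to(4)` → result1 = [8, 1, 4] (same object as result2, result3); result2 = [8, 1, 4] (same object as result1, result3); result3 = [8, 1, 4] (same object as result1, result2)
`print(result1)` → prints [8, 1, 4]
`print(result2)` → prints [8, 1, 4]
`print(result3)` → prints [8, 1, 4]
`print(result1 is result2)` → prints True

Answer:
[8, 1, 4]
[8, 1, 4]
[8, 1, 4]
True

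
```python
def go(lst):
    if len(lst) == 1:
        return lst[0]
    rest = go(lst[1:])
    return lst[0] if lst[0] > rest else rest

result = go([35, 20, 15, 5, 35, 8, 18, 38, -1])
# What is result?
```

Recursive max over [35, 20, 15, 5, 35, 8, 18, 38, -1] = 38

Answer: 38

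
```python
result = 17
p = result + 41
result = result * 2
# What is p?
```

Trace:
`result = 17` → result = 17
`p = result + 41` → p = 58
`result = result * 2` → result = 34
So p = 58

Answer: 58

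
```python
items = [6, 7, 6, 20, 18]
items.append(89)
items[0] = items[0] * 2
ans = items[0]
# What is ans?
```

Trace:
`items = [6, 7, 6, 20, 18]` → items = [6, 7, 6, 20, 18]
`items.append(89)` → items = [6, 7, 6, 20, 18, 89]
`items[0] = items[0] * 2` → items = [12, 7, 6, 20, 18, 89]
`ans = items[0]` → ans = 12
So ans = 12

Answer: 12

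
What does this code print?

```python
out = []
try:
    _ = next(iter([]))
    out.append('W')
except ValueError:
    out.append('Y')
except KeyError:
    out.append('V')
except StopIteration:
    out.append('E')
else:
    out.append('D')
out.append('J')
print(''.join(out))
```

Execution trace: 'E' (except StopIteration) → 'J' (after the try/except). Output: EJ

Answer: EJ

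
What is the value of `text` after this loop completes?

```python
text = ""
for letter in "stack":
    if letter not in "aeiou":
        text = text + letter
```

Remove vowels from 'stack'
`text` takes the values: "" → "s" → "st" → "stc" → "stck"

Answer: "stck"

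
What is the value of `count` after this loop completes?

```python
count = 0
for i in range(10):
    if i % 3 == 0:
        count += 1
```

Count numbers divisible by 3 in range(10)
`count` takes the values: 0 → 1 → 2 → 3 → 4

Answer: 4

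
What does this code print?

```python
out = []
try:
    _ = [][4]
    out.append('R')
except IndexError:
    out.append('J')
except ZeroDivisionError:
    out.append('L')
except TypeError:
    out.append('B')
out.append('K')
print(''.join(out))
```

Execution trace: 'J' (except IndexError) → 'K' (after the try/except). Output: JK

Answer: JK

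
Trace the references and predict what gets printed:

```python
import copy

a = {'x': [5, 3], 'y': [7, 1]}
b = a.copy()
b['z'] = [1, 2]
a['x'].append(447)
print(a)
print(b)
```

Key concept: shallow copy of dict with mutable values.
Step by step:
`a = {'x': [5, 3], 'y': [7, 1]}` → a = {'x': [5, 3], 'y': [7, 1]}
`b = a.copy()` → b = {'x': [5, 3], 'y': [7, 1]}
`b['z'] = [1, 2]` → b = {'x': [5, 3], 'y': [7, 1], 'z': [1, 2]}
`a['x'].append(447)` → a = {'x': [5, 3, 447], 'y': [7, 1]}; b = {'x': [5, 3, 447], 'y': [7, 1], 'z': [1, 2]}
`print(a)` → prints {'x': [5, 3, 447], 'y': [7, 1]}
`print(b)` → prints {'x': [5, 3, 447], 'y': [7, 1], 'z': [1, 2]}

Answer:
{'x': [5, 3, 447], 'y': [7, 1]}
{'x': [5, 3, 447], 'y': [7, 1], 'z': [1, 2]}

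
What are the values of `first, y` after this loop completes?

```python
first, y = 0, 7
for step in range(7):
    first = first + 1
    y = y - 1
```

first goes 0→7, y goes 7→0
`first, y` takes the values: (0, 7) → (1, 7) → (1, 6) → (2, 6) → (2, 5) → (3, 5) → (3, 4) → (4, 4) → (4, 3) → (5, 3) → (5, 2) → (6, 2) → (6, 1) → (7, 1) → (7, 0)

Answer: 7, 0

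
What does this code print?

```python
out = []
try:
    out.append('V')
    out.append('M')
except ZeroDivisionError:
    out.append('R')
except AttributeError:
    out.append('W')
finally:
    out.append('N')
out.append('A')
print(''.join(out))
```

Execution trace: 'V' (try body) → 'M' (try body, no exception) → 'N' (finally) → 'A' (after the try/except). Output: VMNA

Answer: VMNA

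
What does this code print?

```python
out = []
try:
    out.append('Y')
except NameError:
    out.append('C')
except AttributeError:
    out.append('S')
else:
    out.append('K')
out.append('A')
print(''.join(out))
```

Execution trace: 'Y' (try body, no exception) → 'K' (else) → 'A' (after the try/except). Output: YKA

Answer: YKA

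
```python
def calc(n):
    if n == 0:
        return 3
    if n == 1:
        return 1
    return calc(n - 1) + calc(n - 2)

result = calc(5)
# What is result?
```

Build up from base cases: calc(0)=3, calc(1)=1, calc(2)=4, calc(3)=5, calc(4)=9, calc(5)=14

Answer: 14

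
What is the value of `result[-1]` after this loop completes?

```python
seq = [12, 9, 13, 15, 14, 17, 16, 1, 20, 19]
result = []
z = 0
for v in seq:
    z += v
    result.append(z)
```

Cumulative sum ends at 136
`result` takes the values: [] → [12] → [12, 21] → [12, 21, 34] → [12, 21, 34, 49] → [12, 21, 34, 49, 63] → [12, 21, 34, 49, 63, 80] → [12, 21, 34, 49, 63, 80, 96] → [12, 21, 34, 49, 63, 80, 96, 97] → [12, 21, 34, 49, 63, 80, 96, 97, 117] → [12, 21, 34, 49, 63, 80, 96, 97, 117, 136]
So `result[-1]` = 136

Answer: 136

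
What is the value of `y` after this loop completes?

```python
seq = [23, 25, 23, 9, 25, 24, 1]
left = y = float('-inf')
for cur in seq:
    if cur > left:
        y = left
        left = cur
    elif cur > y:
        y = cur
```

Second largest (with repeats) in [23, 25, 23, 9, 25, 24, 1]
`y` takes the values: -inf → 23 → 25

Answer: 25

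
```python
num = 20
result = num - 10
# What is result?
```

Trace:
`num = 20` → num = 20
`result = num - 10` → result = 10
So result = 10

Answer: 10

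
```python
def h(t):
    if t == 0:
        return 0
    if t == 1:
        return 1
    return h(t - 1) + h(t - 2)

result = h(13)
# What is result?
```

Build up from base cases: h(0)=0, h(1)=1, h(2)=1, h(3)=2, h(4)=3, h(5)=5, h(6)=8, ..., h(13)=233

Answer: 233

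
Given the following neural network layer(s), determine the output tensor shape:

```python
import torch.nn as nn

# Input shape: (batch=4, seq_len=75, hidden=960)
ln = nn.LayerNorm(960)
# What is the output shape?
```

Input: (4, 75, 960) -> Output: (4, 75, 960)

Answer: (4, 75, 960)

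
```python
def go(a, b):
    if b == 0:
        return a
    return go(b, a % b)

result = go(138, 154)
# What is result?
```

go(138, 154) -> go(154, 138) -> go(138, 16) -> go(16, 10) -> go(10, 6) -> go(6, 4) -> go(4, 2) -> go(2, 0) -> 2

Answer: 2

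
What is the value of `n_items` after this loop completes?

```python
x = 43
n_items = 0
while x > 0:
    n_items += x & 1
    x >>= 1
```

Count set bits in 43 (binary: 0b101011)
`n_items` takes the values: 0 → 1 → 2 → 3 → 4

Answer: 4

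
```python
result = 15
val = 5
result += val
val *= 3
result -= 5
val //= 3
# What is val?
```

Trace:
`result = 15` → result = 15
`val = 5` → val = 5
`result += val` → result = 20
`val *= 3` → val = 15
`result -= 5` → result = 15
`val //= 3` → val = 5
So val = 5

Answer: 5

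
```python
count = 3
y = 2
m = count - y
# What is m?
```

Trace:
`count = 3` → count = 3
`y = 2` → y = 2
`m = count - y` → m = 1
So m = 1

Answer: 1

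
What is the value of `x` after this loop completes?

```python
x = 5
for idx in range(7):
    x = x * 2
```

Multiply by 2, 7 times: 5 * 2^7 = 640
`x` takes the values: 5 → 10 → 20 → 40 → 80 → 160 → 320 → 640

Answer: 640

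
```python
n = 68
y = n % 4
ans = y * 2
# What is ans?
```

Trace:
`n = 68` → n = 68
`y = n % 4` → y = 0
`ans = y * 2` → ans = 0
So ans = 0

Answer: 0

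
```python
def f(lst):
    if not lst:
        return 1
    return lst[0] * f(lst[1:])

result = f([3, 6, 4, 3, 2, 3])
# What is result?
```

Product over [3, 6, 4, 3, 2, 3] = 3 * 6 * 4 * 3 * 2 * 3 = 1296

Answer: 1296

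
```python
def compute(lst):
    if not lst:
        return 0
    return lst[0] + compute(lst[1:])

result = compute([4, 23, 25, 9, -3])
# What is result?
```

4 + 23 + 25 + 9 + (-3) + 0 = 58

Answer: 58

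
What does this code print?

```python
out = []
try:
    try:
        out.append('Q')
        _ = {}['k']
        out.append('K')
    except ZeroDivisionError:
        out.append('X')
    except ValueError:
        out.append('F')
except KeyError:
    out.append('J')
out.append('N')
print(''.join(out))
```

Execution trace: 'Q' (try body) → 'J' (outer except KeyError) → 'N' (after the try/except). Output: QJN

Answer: QJN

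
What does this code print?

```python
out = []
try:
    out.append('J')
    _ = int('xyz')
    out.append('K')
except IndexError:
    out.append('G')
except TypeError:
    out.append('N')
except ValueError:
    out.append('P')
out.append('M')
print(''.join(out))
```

Execution trace: 'J' (try body) → 'P' (except ValueError) → 'M' (after the try/except). Output: JPM

Answer: JPM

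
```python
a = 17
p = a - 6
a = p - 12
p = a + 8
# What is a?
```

Trace:
`a = 17` → a = 17
`p = a - 6` → p = 11
`a = p - 12` → a = -1
`p = a + 8` → p = 7
So a = -1

Answer: -1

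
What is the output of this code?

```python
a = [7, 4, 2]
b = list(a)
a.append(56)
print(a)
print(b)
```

Key concept: list() constructor creates copy.
Step by step:
`a = [7, 4, 2]` → a = [7, 4, 2]
`b = list(a)` → b = [7, 4, 2]
`a.append(56)` → a = [7, 4, 2, 56]
`print(a)` → prints [7, 4, 2, 56]
`print(b)` → prints [7, 4, 2]

Answer:
[7, 4, 2, 56]
[7, 4, 2]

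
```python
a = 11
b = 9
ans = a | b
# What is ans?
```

Trace:
`a = 11` → a = 11
`b = 9` → b = 9
`ans = a | b` → ans = 11
So ans = 11

Answer: 11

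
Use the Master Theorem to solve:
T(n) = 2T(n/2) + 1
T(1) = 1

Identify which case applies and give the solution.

a=2, b=2, f(n)=1. log_2(2) = 1. Since c=0 < 1, Case 1 applies: T(n) = Θ(n^log_b(a)) = O(n).

Answer: O(n) - Case 1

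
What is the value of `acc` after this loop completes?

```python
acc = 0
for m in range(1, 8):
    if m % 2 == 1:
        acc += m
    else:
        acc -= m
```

Add odd, subtract even
`acc` takes the values: 0 → 1 → -1 → 2 → -2 → 3 → -3 → 4

Answer: 4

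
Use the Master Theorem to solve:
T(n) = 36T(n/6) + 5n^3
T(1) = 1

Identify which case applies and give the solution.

a=36, b=6, f(n)=5n^3. log_6(36) = 2. Since c=3 > 2 and the regularity condition holds (36(n/6)^3 = (36/6^3)n^3 with 36/6^3 < 1), Case 3 applies: T(n) = Θ(f(n)) = O(n^3).

Answer: O(n^3) - Case 3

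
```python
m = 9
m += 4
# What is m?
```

Trace:
`m = 9` → m = 9
`m += 4` → m = 13
So m = 13

Answer: 13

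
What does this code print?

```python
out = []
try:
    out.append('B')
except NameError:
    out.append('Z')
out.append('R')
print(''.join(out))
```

Execution trace: 'B' (try body, no exception) → 'R' (after the try/except). Output: BR

Answer: BR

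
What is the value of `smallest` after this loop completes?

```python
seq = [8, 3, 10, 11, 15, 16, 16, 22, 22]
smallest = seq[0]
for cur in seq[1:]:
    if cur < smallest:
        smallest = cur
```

Minimum of [8, 3, 10, 11, 15, 16, 16, 22, 22]
`smallest` takes the values: 8 → 3

Answer: 3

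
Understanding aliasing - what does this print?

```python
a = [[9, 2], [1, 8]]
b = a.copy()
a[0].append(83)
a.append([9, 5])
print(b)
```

Key concept: shallow copy with nested lists.
Step by step:
`a = [[9, 2], [1, 8]]` → a = [[9, 2], [1, 8]]
`b = a.copy()` → b = [[9, 2], [1, 8]]
`a[0].append(83)` → a = [[9, 2, 83], [1, 8]]; b = [[9, 2, 83], [1, 8]]
`a.append([9, 5])` → a = [[9, 2, 83], [1, 8], [9, 5]]
`print(b)` → prints [[9, 2, 83], [1, 8]]

Answer: [[9, 2, 83], [1, 8]]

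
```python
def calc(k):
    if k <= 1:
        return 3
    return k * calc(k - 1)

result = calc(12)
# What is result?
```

calc(12) = 12 * 11 * 10 * 9 * 8 * 7 * 6 * 5 * 4 * 3 * 2 * 3 = 1437004800

Answer: 1437004800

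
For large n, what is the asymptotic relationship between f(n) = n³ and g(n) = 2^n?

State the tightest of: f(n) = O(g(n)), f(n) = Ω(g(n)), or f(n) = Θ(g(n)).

n³ vs 2^n: f(n) = O(g(n)) but not Ω(g(n)) — 2^n grows strictly faster than n³.

Answer: f(n) = O(g(n)) but not Ω(g(n)) — 2^n grows strictly faster than n³.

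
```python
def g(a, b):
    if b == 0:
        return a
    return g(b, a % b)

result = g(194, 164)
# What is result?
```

g(194, 164) -> g(164, 30) -> g(30, 14) -> g(14, 2) -> g(2, 0) -> 2

Answer: 2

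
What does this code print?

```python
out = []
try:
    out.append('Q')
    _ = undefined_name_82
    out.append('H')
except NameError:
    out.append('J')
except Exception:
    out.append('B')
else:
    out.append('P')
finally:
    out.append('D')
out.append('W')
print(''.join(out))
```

Execution trace: 'Q' (try body) → 'J' (except NameError) → 'D' (finally) → 'W' (after the try/except). Output: QJDW

Answer: QJDW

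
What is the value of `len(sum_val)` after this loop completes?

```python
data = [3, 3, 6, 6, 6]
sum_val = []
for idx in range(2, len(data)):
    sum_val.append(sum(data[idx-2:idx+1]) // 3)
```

Number of 3-element averages
`sum_val` takes the values: [] → [4] → [4, 5] → [4, 5, 6]
So `len(sum_val)` = 3

Answer: 3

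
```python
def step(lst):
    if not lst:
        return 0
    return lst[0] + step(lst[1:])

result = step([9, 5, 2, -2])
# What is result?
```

9 + 5 + 2 + (-2) + 0 = 14

Answer: 14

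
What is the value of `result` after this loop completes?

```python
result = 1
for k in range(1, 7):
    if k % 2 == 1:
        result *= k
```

Product of odd numbers 1 to 6
`result` takes the values: 1 → 3 → 15

Answer: 15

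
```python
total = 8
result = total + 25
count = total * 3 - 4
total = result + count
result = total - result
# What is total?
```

Trace:
`total = 8` → total = 8
`result = total + 25` → result = 33
`count = total * 3 - 4` → count = 20
`total = result + count` → total = 53
`result = total - result` → result = 20
So total = 53

Answer: 53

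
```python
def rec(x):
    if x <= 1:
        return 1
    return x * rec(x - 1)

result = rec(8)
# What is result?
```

rec(8) = 8 * 7 * 6 * 5 * 4 * 3 * 2 * 1 = 40320

Answer: 40320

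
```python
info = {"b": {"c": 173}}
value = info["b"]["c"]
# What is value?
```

Trace:
`info = {"b": {"c": 173}}` → info = {'b': {'c': 173}}
`value = info["b"]["c"]` → value = 173
So value = 173

Answer: 173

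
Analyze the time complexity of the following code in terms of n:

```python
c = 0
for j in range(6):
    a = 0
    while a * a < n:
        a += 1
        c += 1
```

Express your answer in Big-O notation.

Each loop level contributes: 1 × √n. Multiplying the contributions gives O(√n).

Answer: O(√n)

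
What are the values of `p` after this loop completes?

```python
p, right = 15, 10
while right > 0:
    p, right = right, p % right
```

GCD of 15 and 10
`p` takes the values: 15 → 10 → 5

Answer: 5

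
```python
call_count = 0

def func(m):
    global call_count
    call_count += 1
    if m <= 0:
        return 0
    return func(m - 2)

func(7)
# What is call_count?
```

Linear recursion stepping by 2: 5 calls from m=7 down to ≤0.

Answer: 5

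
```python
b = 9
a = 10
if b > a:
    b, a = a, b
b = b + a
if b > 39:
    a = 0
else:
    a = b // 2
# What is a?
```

Trace:
`b = 9` → b = 9
`a = 10` → a = 10
`if b > a: ...` → b > a is False → no variable changes
`b = b + a` → b = 19
`if b > 39: ...` → b > 39 is False, take else branch → a = 9
So a = 9

Answer: 9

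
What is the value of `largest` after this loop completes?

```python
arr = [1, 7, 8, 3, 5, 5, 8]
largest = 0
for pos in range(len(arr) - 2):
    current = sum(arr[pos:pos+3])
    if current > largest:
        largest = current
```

Max sum of 3-element window in [1, 7, 8, 3, 5, 5, 8]
`largest` takes the values: 0 → 16 → 18

Answer: 18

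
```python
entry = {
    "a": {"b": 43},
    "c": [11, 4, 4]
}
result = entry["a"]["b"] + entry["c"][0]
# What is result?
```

Trace:
`entry = { ...` → entry = {'a': {'b': 43}, 'c': [11, 4, 4]}
`result = entry["a"]["b"] + entry["c"][0]` → result = 54
So result = 54

Answer: 54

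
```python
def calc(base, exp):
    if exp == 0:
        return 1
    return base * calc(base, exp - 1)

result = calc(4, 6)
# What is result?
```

calc(4, 6) = 4 * 4 * 4 * 4 * 4 * 4 = 4096

Answer: 4096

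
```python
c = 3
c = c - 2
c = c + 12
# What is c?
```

Trace:
`c = 3` → c = 3
`c = c - 2` → c = 1
`c = c + 12` → c = 13
So c = 13

Answer: 13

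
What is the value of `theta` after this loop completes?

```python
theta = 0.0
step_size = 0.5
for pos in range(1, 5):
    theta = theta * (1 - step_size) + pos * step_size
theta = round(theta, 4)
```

Moving average with lr=0.5
`theta` takes the values: 0.0 → 0.5 → 1.25 → 2.125 → 3.0625

Answer: 3.0625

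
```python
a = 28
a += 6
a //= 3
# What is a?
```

Trace:
`a = 28` → a = 28
`a += 6` → a = 34
`a //= 3` → a = 11
So a = 11

Answer: 11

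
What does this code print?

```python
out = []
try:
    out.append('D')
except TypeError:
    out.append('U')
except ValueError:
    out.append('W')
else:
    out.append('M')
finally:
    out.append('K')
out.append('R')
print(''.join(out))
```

Execution trace: 'D' (try body, no exception) → 'M' (else) → 'K' (finally) → 'R' (after the try/except). Output: DMKR

Answer: DMKR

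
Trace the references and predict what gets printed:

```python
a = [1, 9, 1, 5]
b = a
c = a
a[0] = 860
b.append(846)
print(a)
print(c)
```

Key concept: multiple aliases.
Step by step:
`a = [1, 9, 1, 5]` → a = [1, 9, 1, 5]
`b = a` → b = [1, 9, 1, 5] (same object as a)
`c = a` → c = [1, 9, 1, 5] (same object as a, b)
`a[0] = 860` → a = [860, 9, 1, 5] (same object as b, c); b = [860, 9, 1, 5] (same object as a, c); c = [860, 9, 1, 5] (same object as a, b)
`b.append(846)` → a = [860, 9, 1, 5, 846] (same object as b, c); b = [860, 9, 1, 5, 846] (same object as a, c); c = [860, 9, 1, 5, 846] (same object as a, b)
`print(a)` → prints [860, 9, 1, 5, 846]
`print(c)` → prints [860, 9, 1, 5, 846]

Answer:
[860, 9, 1, 5, 846]
[860, 9, 1, 5, 846]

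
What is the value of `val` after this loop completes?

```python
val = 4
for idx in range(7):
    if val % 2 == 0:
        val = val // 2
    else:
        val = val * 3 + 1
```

Collatz-style transformation from 4
`val` takes the values: 4 → 2 → 1 → 4 → 2 → 1 → 4 → 2

Answer: 2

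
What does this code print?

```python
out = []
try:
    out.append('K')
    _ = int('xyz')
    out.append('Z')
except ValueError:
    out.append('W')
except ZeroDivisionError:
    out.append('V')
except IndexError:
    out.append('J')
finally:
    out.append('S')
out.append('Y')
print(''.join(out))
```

Execution trace: 'K' (try body) → 'W' (except ValueError) → 'S' (finally) → 'Y' (after the try/except). Output: KWSY

Answer: KWSY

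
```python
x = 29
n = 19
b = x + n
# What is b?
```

Trace:
`x = 29` → x = 29
`n = 19` → n = 19
`b = x + n` → b = 48
So b = 48

Answer: 48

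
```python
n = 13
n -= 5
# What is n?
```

Trace:
`n = 13` → n = 13
`n -= 5` → n = 8
So n = 8

Answer: 8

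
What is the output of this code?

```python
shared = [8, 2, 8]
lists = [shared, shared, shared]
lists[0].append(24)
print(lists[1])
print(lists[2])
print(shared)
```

Key concept: list of same reference.
Step by step:
`shared = [8, 2, 8]` → shared = [8, 2, 8]
`lists = [shared, shared, shared]` → lists = [[8, 2, 8], [8, 2, 8], [8, 2, 8]]
`lists[0].append(24)` → shared = [8, 2, 8, 24]; lists = [[8, 2, 8, 24], [8, 2, 8, 24], [8, 2, 8, 24]]
`print(lists[1])` → prints [8, 2, 8, 24]
`print(lists[2])` → prints [8, 2, 8, 24]
`print(shared)` → prints [8, 2, 8, 24]

Answer:
[8, 2, 8, 24]
[8, 2, 8, 24]
[8, 2, 8, 24]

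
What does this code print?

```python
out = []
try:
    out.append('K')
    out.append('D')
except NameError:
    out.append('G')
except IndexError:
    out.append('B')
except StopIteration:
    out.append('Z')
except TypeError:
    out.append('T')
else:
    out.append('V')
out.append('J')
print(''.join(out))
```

Execution trace: 'K' (try body) → 'D' (try body, no exception) → 'V' (else) → 'J' (after the try/except). Output: KDVJ

Answer: KDVJ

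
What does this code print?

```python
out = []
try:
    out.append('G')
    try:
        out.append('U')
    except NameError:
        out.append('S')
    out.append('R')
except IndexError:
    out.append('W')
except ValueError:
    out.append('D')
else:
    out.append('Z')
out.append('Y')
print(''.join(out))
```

Execution trace: 'G' (try body) → 'U' (inner try body, no exception) → 'R' (try body, no exception) → 'Z' (else) → 'Y' (after the try/except). Output: GURZY

Answer: GURZY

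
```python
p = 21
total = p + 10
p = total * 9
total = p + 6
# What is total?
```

Trace:
`p = 21` → p = 21
`total = p + 10` → total = 31
`p = total * 9` → p = 279
`total = p + 6` → total = 285
So total = 285

Answer: 285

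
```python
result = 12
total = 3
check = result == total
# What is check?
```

Trace:
`result = 12` → result = 12
`total = 3` → total = 3
`check = result == total` → check = False
So check = False

Answer: False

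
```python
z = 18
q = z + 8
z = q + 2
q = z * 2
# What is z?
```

Trace:
`z = 18` → z = 18
`q = z + 8` → q = 26
`z = q + 2` → z = 28
`q = z * 2` → q = 56
So z = 28

Answer: 28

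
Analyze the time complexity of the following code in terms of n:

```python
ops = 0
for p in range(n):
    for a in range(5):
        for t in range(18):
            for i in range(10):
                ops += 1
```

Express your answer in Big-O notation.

Each loop level contributes: n × 1 × 1 × 1. Multiplying the contributions gives O(n).

Answer: O(n)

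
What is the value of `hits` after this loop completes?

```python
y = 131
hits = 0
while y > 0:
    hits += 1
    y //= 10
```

Count digits by repeated division by 10
`hits` takes the values: 0 → 1 → 2 → 3

Answer: 3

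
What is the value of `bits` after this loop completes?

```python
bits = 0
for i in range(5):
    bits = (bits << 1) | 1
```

Build 5 consecutive 1-bits: 0b11111
`bits` takes the values: 0 → 1 → 3 → 7 → 15 → 31

Answer: 31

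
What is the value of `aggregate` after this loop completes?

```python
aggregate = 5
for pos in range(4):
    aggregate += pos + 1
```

Start at 5, add 1 to 4 = 15
`aggregate` takes the values: 5 → 6 → 8 → 11 → 15

Answer: 15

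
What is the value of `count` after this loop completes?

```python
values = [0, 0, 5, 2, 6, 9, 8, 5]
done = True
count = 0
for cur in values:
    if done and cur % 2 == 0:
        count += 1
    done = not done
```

Count even values at even positions
`count` takes the values: 0 → 1 → 2 → 3

Answer: 3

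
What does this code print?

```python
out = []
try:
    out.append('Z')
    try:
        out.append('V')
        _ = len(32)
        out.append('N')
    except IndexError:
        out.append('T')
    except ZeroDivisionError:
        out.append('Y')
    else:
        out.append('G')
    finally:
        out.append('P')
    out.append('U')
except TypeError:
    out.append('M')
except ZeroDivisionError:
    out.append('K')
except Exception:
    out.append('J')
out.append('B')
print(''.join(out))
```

Execution trace: 'Z' (try body) → 'V' (inner try body) → 'P' (inner finally) → 'M' (except TypeError) → 'B' (after the try/except). Output: ZVPMB

Answer: ZVPMB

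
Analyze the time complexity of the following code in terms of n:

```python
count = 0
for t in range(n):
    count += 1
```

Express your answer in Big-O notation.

Each loop level contributes: n. Multiplying the contributions gives O(n).

Answer: O(n)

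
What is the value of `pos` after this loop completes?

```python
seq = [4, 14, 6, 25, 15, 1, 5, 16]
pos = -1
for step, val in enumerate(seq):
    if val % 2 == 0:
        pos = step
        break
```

First even number index in [4, 14, 6, 25, 15, 1, 5, 16]
`pos` takes the values: -1 → 0

Answer: 0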